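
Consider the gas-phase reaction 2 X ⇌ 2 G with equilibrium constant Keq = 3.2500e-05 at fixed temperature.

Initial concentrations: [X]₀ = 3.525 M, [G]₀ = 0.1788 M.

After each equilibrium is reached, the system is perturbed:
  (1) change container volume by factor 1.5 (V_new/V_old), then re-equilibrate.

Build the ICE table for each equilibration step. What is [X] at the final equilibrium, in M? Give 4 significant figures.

Q₀ = 0.002573 vs Keq = 3.2500e-05 ⇒ Q>K, reverse
Step 1:
                    X           G
  Initial       3.525      0.1788
  Change       0.1578     -0.1578
  Equil         3.683       0.021
  solve Keq expr → x = -0.0789; check Q = 3.2500e-05
Then change container volume by factor 1.5 (V_new/V_old).
Step 2:
                    X           G
  Initial       2.455       0.014
  Change            0           0
  Equil         2.455       0.014
  solve Keq expr → x = 0; check Q = 3.2500e-05

[X]_eq = 2.455 M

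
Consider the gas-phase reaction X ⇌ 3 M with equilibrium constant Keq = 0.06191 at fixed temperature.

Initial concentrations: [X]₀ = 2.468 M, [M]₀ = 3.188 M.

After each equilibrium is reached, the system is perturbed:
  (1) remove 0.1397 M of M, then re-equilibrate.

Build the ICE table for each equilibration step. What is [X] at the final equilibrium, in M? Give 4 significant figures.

Q₀ = 13.13 vs Keq = 0.06191 ⇒ Q>K, reverse
Step 1:
                    X           M
  Initial       2.468       3.188
  Change       0.8657      -2.597
  Equil         3.334       0.591
  solve Keq expr → x = -0.8657; check Q = 0.06191
Then remove 0.1397 M of M.
Step 2:
                    X           M
  Initial       3.334      0.4513
  Change     -0.04566       0.137
  Equil         3.288      0.5883
  solve Keq expr → x = 0.04566; check Q = 0.06191

[X]_eq = 3.288 M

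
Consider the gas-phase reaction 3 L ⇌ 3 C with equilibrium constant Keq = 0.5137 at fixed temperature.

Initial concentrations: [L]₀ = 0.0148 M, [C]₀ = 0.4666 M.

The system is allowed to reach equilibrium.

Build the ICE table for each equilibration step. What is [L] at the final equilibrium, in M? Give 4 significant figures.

Q₀ = 3.1336e+04 vs Keq = 0.5137 ⇒ Q>K, reverse
Step 1:
                   L          C
  init        0.0148     0.4666
  Δ           0.2525    -0.2525
  eq          0.2673     0.2141
  solve Keq expr → x = -0.08417; check Q = 0.5137

[L]_eq = 0.2673 M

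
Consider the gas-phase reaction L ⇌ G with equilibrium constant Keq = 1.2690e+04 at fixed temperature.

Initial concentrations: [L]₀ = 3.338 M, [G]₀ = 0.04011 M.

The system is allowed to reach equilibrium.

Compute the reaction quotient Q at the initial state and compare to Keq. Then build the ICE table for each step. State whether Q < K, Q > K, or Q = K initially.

Q₀ = 0.01202; Q < K (proceeds forward)

Q₀ = 0.01202 vs Keq = 1.2690e+04 ⇒ Q<K, forward
Step 1:
                   L          G
  Initial      3.338    0.04011
  Change      -3.338      3.338
  Equil   2.6618e-04      3.378
  solve Keq expr → x = 3.338; check Q = 1.2690e+04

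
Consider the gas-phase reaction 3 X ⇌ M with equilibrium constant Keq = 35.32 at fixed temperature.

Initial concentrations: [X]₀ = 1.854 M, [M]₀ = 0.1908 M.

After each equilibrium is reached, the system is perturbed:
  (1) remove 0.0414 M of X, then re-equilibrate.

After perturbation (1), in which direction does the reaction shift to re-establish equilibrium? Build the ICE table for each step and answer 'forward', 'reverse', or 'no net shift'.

Direction: reverse

Q₀ = 0.02994 vs Keq = 35.32 ⇒ Q<K, forward
Step 1:
                    X           M
  Initial       1.854      0.1908
  Change       -1.581       0.527
  Equil        0.2729      0.7178
  solve Keq expr → x = 0.527; check Q = 35.32
Then remove 0.0414 M of X.
Step 2:
                    X           M
  Initial      0.2315      0.7178
  Change      0.03971    -0.01324
  Equil        0.2712      0.7046
  solve Keq expr → x = -0.01324; check Q = 35.32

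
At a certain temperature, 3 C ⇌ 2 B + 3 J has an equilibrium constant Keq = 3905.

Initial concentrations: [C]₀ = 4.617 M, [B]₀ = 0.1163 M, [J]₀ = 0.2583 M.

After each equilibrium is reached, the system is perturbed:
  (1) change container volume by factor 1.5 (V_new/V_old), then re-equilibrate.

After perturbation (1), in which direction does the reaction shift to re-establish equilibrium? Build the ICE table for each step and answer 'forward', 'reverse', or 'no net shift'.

Q₀ = 2.3684e-06 vs Keq = 3905 ⇒ Q<K, forward
Step 1:
                  C         B         J
  init        4.617    0.1163    0.2583
  Δ          -4.068     2.712     4.068
  eq         0.5494     2.828     4.326
  solve Keq expr → x = 1.356; check Q = 3905
Then change container volume by factor 1.5 (V_new/V_old).
Step 2:
                  C         B         J
  init       0.3662     1.885     2.884
  Δ        -0.07451   0.04967   0.07451
  eq         0.2917     1.935     2.958
  solve Keq expr → x = 0.02484; check Q = 3905

Direction: forward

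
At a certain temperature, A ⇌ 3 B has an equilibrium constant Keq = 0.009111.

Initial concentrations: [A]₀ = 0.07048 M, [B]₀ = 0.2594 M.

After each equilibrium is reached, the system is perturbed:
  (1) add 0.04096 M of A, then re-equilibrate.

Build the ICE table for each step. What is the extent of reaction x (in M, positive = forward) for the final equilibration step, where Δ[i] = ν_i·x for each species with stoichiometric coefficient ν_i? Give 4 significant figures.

x = 0.003238 M

Q₀ = 0.2477 vs Keq = 0.009111 ⇒ Q>K, reverse
Step 1:
                   A          B
  I          0.07048     0.2594
  C           0.0519    -0.1557
  E           0.1224     0.1037
  solve Keq expr → x = -0.0519; check Q = 0.009111
Then add 0.04096 M of A.
Step 2:
                   A          B
  I           0.1633     0.1037
  C        -0.003238   0.009715
  E           0.1601     0.1134
  solve Keq expr → x = 0.003238; check Q = 0.009111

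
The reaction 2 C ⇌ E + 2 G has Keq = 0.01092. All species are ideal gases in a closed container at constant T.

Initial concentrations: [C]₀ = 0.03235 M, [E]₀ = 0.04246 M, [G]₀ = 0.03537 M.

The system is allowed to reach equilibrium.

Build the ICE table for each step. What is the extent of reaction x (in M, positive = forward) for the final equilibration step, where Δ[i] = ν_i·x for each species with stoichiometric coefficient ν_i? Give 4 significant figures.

Q₀ = 0.05076 vs Keq = 0.01092 ⇒ Q>K, reverse
Step 1:
                    C           E           G
  Initial     0.03235     0.04246     0.03537
  Change      0.01147   -0.005737    -0.01147
  Equil       0.04382     0.03672      0.0239
  solve Keq expr → x = -0.005737; check Q = 0.01092

x = -0.005737 M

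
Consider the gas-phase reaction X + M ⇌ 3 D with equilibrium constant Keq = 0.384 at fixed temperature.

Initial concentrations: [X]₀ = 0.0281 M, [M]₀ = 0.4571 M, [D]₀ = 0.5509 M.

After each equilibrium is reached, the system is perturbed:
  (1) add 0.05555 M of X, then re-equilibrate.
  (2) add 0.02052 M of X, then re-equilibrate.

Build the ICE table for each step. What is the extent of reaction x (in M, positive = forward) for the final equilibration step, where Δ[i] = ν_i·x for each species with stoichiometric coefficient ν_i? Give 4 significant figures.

x = 0.003428 M

Q₀ = 13.02 vs Keq = 0.384 ⇒ Q>K, reverse
Step 1:
                  X         M         D
  Initial    0.0281    0.4571    0.5509
  Change    0.08731   0.08731   -0.2619
  Equil      0.1154    0.5444     0.289
  solve Keq expr → x = -0.08731; check Q = 0.384
Then add 0.05555 M of X.
Step 2:
                  X         M         D
  Initial     0.171    0.5444     0.289
  Change   -0.01049  -0.01049   0.03147
  Equil      0.1605    0.5339    0.3204
  solve Keq expr → x = 0.01049; check Q = 0.384
Then add 0.02052 M of X.
Step 3:
                  X         M         D
  Initial     0.181    0.5339    0.3204
  Change  -0.003428 -0.003428   0.01028
  Equil      0.1776    0.5305    0.3307
  solve Keq expr → x = 0.003428; check Q = 0.384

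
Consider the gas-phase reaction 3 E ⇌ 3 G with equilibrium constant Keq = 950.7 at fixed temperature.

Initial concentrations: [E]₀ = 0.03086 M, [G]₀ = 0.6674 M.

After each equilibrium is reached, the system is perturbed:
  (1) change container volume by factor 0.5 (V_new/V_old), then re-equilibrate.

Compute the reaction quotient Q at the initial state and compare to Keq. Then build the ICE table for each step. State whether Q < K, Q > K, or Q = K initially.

Q₀ = 1.0115e+04 vs Keq = 950.7 ⇒ Q>K, reverse
Step 1:
                  E         G
  Initial   0.03086    0.6674
  Change     0.0336   -0.0336
  Equil     0.06446    0.6338
  solve Keq expr → x = -0.0112; check Q = 950.7
Then change container volume by factor 0.5 (V_new/V_old).
Step 2:
                  E         G
  Initial    0.1289     1.268
  Change          0         0
  Equil      0.1289     1.268
  solve Keq expr → x = 0; check Q = 950.7

Q₀ = 1.0115e+04; Q > K (proceeds reverse)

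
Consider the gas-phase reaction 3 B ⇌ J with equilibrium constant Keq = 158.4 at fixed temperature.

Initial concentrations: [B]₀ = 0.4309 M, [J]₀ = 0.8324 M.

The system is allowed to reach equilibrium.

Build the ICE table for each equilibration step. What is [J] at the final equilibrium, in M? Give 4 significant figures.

[J]_eq = 0.9162 M

Q₀ = 10.4 vs Keq = 158.4 ⇒ Q<K, forward
Step 1:
                   B          J
  I           0.4309     0.8324
  C          -0.2514     0.0838
  E           0.1795     0.9162
  solve Keq expr → x = 0.0838; check Q = 158.4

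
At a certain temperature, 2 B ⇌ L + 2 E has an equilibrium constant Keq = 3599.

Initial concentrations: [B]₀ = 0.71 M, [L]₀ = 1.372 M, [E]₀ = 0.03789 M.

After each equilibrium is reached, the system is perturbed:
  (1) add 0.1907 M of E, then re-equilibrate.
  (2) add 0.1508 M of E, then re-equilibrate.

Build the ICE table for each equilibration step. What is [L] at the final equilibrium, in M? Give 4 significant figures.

[L]_eq = 1.715 M

Q₀ = 0.003907 vs Keq = 3599 ⇒ Q<K, forward
Step 1:
                   B          L          E
  I             0.71      1.372    0.03789
  C           -0.694      0.347      0.694
  E            0.016      1.719     0.7319
  solve Keq expr → x = 0.347; check Q = 3599
Then add 0.1907 M of E.
Step 2:
                   B          L          E
  I            0.016      1.719     0.9226
  C         0.004067  -0.002033  -0.004067
  E          0.02006      1.717     0.9185
  solve Keq expr → x = -0.002033; check Q = 3599
Then add 0.1508 M of E.
Step 3:
                   B          L          E
  I          0.02006      1.717      1.069
  C         0.003213  -0.001606  -0.003213
  E          0.02328      1.715      1.066
  solve Keq expr → x = -0.001606; check Q = 3599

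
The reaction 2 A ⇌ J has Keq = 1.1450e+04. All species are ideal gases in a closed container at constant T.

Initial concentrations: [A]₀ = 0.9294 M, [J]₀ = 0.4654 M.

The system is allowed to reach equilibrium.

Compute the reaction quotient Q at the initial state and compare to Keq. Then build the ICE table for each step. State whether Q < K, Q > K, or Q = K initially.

Q₀ = 0.5388 vs Keq = 1.1450e+04 ⇒ Q<K, forward
Step 1:
                    A           J
  init         0.9294      0.4654
  Δ           -0.9204      0.4602
  eq         0.008991      0.9256
  solve Keq expr → x = 0.4602; check Q = 1.1450e+04

Q₀ = 0.5388; Q < K (proceeds forward)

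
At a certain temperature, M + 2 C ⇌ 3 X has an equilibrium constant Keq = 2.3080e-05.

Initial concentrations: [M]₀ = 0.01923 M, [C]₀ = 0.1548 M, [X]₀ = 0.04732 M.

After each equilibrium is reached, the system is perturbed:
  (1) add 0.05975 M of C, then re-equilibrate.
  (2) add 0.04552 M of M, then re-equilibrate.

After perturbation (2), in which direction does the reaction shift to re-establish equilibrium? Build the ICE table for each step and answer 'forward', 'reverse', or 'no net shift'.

Direction: forward

Q₀ = 0.2299 vs Keq = 2.3080e-05 ⇒ Q>K, reverse
Step 1:
                  M         C         X
  init      0.01923    0.1548   0.04732
  Δ         0.01478   0.02955  -0.04433
  eq        0.03401    0.1844  0.002988
  solve Keq expr → x = -0.01478; check Q = 2.3080e-05
Then add 0.05975 M of C.
Step 2:
                  M         C         X
  init      0.03401    0.2441  0.002988
  Δ       -2.0130e-04 -4.0259e-04 6.0389e-04
  eq        0.03381    0.2437  0.003592
  solve Keq expr → x = 2.0130e-04; check Q = 2.3080e-05
Then add 0.04552 M of M.
Step 3:
                  M         C         X
  init      0.07933    0.2437  0.003592
  Δ       -3.8775e-04 -7.7550e-04  0.001163
  eq        0.07894    0.2429  0.004755
  solve Keq expr → x = 3.8775e-04; check Q = 2.3080e-05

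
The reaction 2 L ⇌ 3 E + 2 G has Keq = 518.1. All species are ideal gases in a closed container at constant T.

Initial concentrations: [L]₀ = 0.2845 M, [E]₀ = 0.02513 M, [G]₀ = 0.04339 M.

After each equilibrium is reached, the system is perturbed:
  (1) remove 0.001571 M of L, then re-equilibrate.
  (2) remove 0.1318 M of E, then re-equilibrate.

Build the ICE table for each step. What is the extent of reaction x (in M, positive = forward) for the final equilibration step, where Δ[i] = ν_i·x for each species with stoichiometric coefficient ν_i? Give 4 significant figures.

x = 8.3693e-04 M

Q₀ = 3.6914e-07 vs Keq = 518.1 ⇒ Q<K, forward
Step 1:
                    L           E           G
  Initial      0.2845     0.02513     0.04339
  Change      -0.2803      0.4204      0.2803
  Equil      0.004229      0.4455      0.3237
  solve Keq expr → x = 0.1401; check Q = 518.1
Then remove 0.001571 M of L.
Step 2:
                    L           E           G
  Initial    0.002658      0.4455      0.3237
  Change     0.001519   -0.002278   -0.001519
  Equil      0.004177      0.4433      0.3221
  solve Keq expr → x = -7.5946e-04; check Q = 518.1
Then remove 0.1318 M of E.
Step 3:
                    L           E           G
  Initial    0.004177      0.3115      0.3221
  Change    -0.001674    0.002511    0.001674
  Equil      0.002503       0.314      0.3238
  solve Keq expr → x = 8.3693e-04; check Q = 518.1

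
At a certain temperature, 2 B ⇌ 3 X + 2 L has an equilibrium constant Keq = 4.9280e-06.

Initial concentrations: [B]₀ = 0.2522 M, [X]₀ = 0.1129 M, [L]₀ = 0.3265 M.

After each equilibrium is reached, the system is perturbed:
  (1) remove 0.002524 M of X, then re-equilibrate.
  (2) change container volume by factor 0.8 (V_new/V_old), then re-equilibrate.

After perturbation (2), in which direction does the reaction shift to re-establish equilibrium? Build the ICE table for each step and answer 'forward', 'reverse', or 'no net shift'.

Q₀ = 0.002412 vs Keq = 4.9280e-06 ⇒ Q>K, reverse
Step 1:
                  B         X         L
  init       0.2522    0.1129    0.3265
  Δ         0.06251  -0.09377  -0.06251
  eq         0.3147   0.01913     0.264
  solve Keq expr → x = -0.03126; check Q = 4.9280e-06
Then remove 0.002524 M of X.
Step 2:
                  B         X         L
  init       0.3147   0.01661     0.264
  Δ       -0.001589  0.002383  0.001589
  eq         0.3131   0.01899    0.2656
  solve Keq expr → x = 7.9447e-04; check Q = 4.9280e-06
Then change container volume by factor 0.8 (V_new/V_old).
Step 3:
                  B         X         L
  init       0.3914   0.02374     0.332
  Δ        0.003022 -0.004534 -0.003022
  eq         0.3944   0.01921    0.3289
  solve Keq expr → x = -0.001511; check Q = 4.9280e-06

Direction: reverse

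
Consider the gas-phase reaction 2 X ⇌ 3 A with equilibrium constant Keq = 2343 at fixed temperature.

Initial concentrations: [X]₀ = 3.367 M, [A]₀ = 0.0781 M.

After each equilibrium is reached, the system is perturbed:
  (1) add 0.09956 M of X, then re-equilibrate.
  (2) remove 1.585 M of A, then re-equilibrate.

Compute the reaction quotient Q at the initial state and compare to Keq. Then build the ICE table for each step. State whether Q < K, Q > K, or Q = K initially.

Q₀ = 4.2021e-05; Q < K (proceeds forward)

Q₀ = 4.2021e-05 vs Keq = 2343 ⇒ Q<K, forward
Step 1:
                  X         A
  init        3.367    0.0781
  Δ           -3.15     4.724
  eq         0.2174     4.802
  solve Keq expr → x = 1.575; check Q = 2343
Then add 0.09956 M of X.
Step 2:
                  X         A
  init        0.317     4.802
  Δ         -0.0903    0.1354
  eq         0.2267     4.938
  solve Keq expr → x = 0.04515; check Q = 2343
Then remove 1.585 M of A.
Step 3:
                  X         A
  init       0.2267     3.353
  Δ        -0.09194    0.1379
  eq         0.1347     3.491
  solve Keq expr → x = 0.04597; check Q = 2343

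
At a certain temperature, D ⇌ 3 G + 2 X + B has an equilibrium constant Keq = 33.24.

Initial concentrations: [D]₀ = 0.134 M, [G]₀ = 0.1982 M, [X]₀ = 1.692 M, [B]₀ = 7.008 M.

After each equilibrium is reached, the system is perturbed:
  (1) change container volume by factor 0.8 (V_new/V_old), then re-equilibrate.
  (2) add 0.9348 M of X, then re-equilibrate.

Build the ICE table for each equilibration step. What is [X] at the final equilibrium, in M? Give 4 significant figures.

Q₀ = 1.166 vs Keq = 33.24 ⇒ Q<K, forward
Step 1:
                   D          G          X          B
  init         0.134     0.1982      1.692      7.008
  Δ         -0.07682     0.2305     0.1536    0.07682
  eq         0.05718     0.4287      1.846      7.085
  solve Keq expr → x = 0.07682; check Q = 33.24
Then change container volume by factor 0.8 (V_new/V_old).
Step 2:
                   D          G          X          B
  init       0.07148     0.5358      2.307      8.856
  Δ          0.03491    -0.1047   -0.06983   -0.03491
  eq          0.1064     0.4311      2.237      8.821
  solve Keq expr → x = -0.03491; check Q = 33.24
Then add 0.9348 M of X.
Step 3:
                   D          G          X          B
  init        0.1064     0.4311      3.172      8.821
  Δ          0.02145   -0.06434    -0.0429   -0.02145
  eq          0.1278     0.3667      3.129        8.8
  solve Keq expr → x = -0.02145; check Q = 33.24

[X]_eq = 3.129 M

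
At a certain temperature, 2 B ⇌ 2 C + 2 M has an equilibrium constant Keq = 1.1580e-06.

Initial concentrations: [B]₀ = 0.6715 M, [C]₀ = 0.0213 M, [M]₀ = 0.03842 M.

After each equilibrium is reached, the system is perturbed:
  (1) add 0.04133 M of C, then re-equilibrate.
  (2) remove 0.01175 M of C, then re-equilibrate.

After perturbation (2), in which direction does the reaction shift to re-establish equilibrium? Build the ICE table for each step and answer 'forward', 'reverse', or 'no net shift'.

Q₀ = 1.4852e-06 vs Keq = 1.1580e-06 ⇒ Q>K, reverse
Step 1:
                  B         C         M
  I          0.6715    0.0213   0.03842
  C        0.001618 -0.001618 -0.001618
  E          0.6731   0.01968    0.0368
  solve Keq expr → x = -8.0893e-04; check Q = 1.1580e-06
Then add 0.04133 M of C.
Step 2:
                  B         C         M
  I          0.6731   0.06101    0.0368
  C         0.01905  -0.01905  -0.01905
  E          0.6922   0.04196   0.01775
  solve Keq expr → x = -0.009526; check Q = 1.1580e-06
Then remove 0.01175 M of C.
Step 3:
                  B         C         M
  I          0.6922   0.03021   0.01775
  C       -0.003937  0.003937  0.003937
  E          0.6882   0.03415   0.02169
  solve Keq expr → x = 0.001969; check Q = 1.1580e-06

Direction: forward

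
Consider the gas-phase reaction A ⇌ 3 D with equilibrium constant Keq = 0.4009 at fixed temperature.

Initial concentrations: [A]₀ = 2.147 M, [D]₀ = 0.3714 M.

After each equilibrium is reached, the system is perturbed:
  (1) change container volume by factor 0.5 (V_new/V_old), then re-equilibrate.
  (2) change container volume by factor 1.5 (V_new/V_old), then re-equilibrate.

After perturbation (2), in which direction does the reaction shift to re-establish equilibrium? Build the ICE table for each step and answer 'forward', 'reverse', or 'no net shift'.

Direction: forward

Q₀ = 0.02386 vs Keq = 0.4009 ⇒ Q<K, forward
Step 1:
                    A           D
  Initial       2.147      0.3714
  Change       -0.184      0.5519
  Equil         1.963      0.9233
  solve Keq expr → x = 0.184; check Q = 0.4009
Then change container volume by factor 0.5 (V_new/V_old).
Step 2:
                    A           D
  Initial       3.926       1.847
  Change       0.2206     -0.6619
  Equil         4.147       1.185
  solve Keq expr → x = -0.2206; check Q = 0.4009
Then change container volume by factor 1.5 (V_new/V_old).
Step 3:
                    A           D
  Initial       2.764      0.7897
  Change     -0.07841      0.2352
  Equil         2.686       1.025
  solve Keq expr → x = 0.07841; check Q = 0.4009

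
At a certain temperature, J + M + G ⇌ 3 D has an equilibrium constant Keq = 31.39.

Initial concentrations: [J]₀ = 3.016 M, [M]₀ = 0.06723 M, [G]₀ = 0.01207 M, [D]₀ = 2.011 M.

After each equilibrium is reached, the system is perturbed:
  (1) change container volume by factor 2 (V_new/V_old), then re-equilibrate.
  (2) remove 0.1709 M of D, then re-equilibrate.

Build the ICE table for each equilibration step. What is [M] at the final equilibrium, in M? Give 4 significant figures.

[M]_eq = 0.09161 M

Q₀ = 3323 vs Keq = 31.39 ⇒ Q>K, reverse
Step 1:
                   J          M          G          D
  init         3.016    0.06723    0.01207      2.011
  Δ            0.155      0.155      0.155     -0.465
  eq           3.171     0.2222     0.1671      1.546
  solve Keq expr → x = -0.155; check Q = 31.39
Then change container volume by factor 2 (V_new/V_old).
Step 2:
                   J          M          G          D
  init         1.585     0.1111    0.08353      0.773
  Δ                0          0          0          0
  eq           1.585     0.1111    0.08353      0.773
  solve Keq expr → x = 0; check Q = 31.39
Then remove 0.1709 M of D.
Step 3:
                   J          M          G          D
  init         1.585     0.1111    0.08353     0.6021
  Δ          -0.0195    -0.0195    -0.0195    0.05851
  eq           1.566    0.09161    0.06403     0.6606
  solve Keq expr → x = 0.0195; check Q = 31.39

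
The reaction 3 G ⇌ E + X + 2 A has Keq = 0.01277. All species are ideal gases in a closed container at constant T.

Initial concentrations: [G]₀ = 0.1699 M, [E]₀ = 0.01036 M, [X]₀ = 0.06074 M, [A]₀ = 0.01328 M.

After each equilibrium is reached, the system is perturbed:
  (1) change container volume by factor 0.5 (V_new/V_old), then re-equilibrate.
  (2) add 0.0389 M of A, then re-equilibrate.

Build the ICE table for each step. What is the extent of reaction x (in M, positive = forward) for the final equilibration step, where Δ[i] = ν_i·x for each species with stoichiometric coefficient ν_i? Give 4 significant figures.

Q₀ = 2.2628e-05 vs Keq = 0.01277 ⇒ Q<K, forward
Step 1:
                   G          E          X          A
  Initial     0.1699    0.01036    0.06074    0.01328
  Change    -0.07339    0.02446    0.02446    0.04892
  Equil      0.09651    0.03482     0.0852     0.0622
  solve Keq expr → x = 0.02446; check Q = 0.01277
Then change container volume by factor 0.5 (V_new/V_old).
Step 2:
                   G          E          X          A
  Initial      0.193    0.06964     0.1704     0.1244
  Change      0.0209  -0.006967  -0.006967   -0.01393
  Equil       0.2139    0.06268     0.1634     0.1105
  solve Keq expr → x = -0.006967; check Q = 0.01277
Then add 0.0389 M of A.
Step 3:
                   G          E          X          A
  Initial     0.2139    0.06268     0.1634     0.1494
  Change     0.01981  -0.006603  -0.006603   -0.01321
  Equil       0.2337    0.05607     0.1568     0.1362
  solve Keq expr → x = -0.006603; check Q = 0.01277

x = -0.006603 M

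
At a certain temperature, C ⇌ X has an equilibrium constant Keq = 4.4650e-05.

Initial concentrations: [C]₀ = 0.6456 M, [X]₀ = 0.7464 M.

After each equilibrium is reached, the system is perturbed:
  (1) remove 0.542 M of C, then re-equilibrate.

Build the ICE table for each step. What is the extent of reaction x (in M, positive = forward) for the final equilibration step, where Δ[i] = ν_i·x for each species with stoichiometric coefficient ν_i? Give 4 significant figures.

x = -2.4199e-05 M

Q₀ = 1.156 vs Keq = 4.4650e-05 ⇒ Q>K, reverse
Step 1:
                    C           X
  Initial      0.6456      0.7464
  Change       0.7463     -0.7463
  Equil         1.392  6.2150e-05
  solve Keq expr → x = -0.7463; check Q = 4.4650e-05
Then remove 0.542 M of C.
Step 2:
                    C           X
  Initial      0.8499  6.2150e-05
  Change   2.4199e-05 -2.4199e-05
  Equil          0.85  3.7951e-05
  solve Keq expr → x = -2.4199e-05; check Q = 4.4650e-05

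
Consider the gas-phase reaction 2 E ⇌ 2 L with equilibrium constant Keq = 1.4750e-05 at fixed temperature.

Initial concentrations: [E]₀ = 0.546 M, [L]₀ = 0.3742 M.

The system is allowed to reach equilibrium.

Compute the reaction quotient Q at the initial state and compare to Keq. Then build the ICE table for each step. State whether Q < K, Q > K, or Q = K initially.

Q₀ = 0.4697 vs Keq = 1.4750e-05 ⇒ Q>K, reverse
Step 1:
                    E           L
  Initial       0.546      0.3742
  Change       0.3707     -0.3707
  Equil        0.9167    0.003521
  solve Keq expr → x = -0.1853; check Q = 1.4750e-05

Q₀ = 0.4697; Q > K (proceeds reverse)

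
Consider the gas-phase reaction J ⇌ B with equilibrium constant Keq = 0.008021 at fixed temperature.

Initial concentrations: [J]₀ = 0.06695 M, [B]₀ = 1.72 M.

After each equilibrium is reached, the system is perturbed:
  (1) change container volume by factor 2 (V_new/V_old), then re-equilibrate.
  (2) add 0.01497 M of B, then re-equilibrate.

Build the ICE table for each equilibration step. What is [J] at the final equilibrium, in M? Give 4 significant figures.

[J]_eq = 0.9012 M

Q₀ = 25.69 vs Keq = 0.008021 ⇒ Q>K, reverse
Step 1:
                   J          B
  I          0.06695       1.72
  C            1.706     -1.706
  E            1.773    0.01422
  solve Keq expr → x = -1.706; check Q = 0.008021
Then change container volume by factor 2 (V_new/V_old).
Step 2:
                   J          B
  I           0.8864    0.00711
  C                0          0
  E           0.8864    0.00711
  solve Keq expr → x = 0; check Q = 0.008021
Then add 0.01497 M of B.
Step 3:
                   J          B
  I           0.8864    0.02208
  C          0.01485   -0.01485
  E           0.9012   0.007229
  solve Keq expr → x = -0.01485; check Q = 0.008021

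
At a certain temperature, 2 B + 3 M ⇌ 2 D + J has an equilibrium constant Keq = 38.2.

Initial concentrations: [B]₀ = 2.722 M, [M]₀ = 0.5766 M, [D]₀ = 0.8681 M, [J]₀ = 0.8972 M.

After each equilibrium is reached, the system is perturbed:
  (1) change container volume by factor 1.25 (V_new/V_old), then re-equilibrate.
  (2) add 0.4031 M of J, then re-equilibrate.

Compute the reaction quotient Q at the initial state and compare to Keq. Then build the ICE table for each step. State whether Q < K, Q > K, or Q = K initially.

Q₀ = 0.476 vs Keq = 38.2 ⇒ Q<K, forward
Step 1:
                    B           M           D           J
  Initial       2.722      0.5766      0.8681      0.8972
  Change      -0.2651     -0.3976      0.2651      0.1325
  Equil         2.457       0.179       1.133        1.03
  solve Keq expr → x = 0.1325; check Q = 38.2
Then change container volume by factor 1.25 (V_new/V_old).
Step 2:
                    B           M           D           J
  Initial       1.966      0.1432      0.9065      0.8238
  Change      0.01342     0.02013    -0.01342   -0.006711
  Equil         1.979      0.1633      0.8931      0.8171
  solve Keq expr → x = -0.006711; check Q = 38.2
Then add 0.4031 M of J.
Step 3:
                    B           M           D           J
  Initial       1.979      0.1633      0.8931        1.22
  Change      0.01353     0.02029    -0.01353   -0.006764
  Equil         1.992      0.1836      0.8796       1.213
  solve Keq expr → x = -0.006764; check Q = 38.2

Q₀ = 0.476; Q < K (proceeds forward)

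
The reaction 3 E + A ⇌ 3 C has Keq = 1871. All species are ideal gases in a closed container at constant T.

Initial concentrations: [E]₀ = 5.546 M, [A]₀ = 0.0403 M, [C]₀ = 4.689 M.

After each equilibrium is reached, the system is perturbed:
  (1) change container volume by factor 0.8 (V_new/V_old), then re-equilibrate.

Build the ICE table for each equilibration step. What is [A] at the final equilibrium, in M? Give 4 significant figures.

[A]_eq = 3.7210e-04 M

Q₀ = 15 vs Keq = 1871 ⇒ Q<K, forward
Step 1:
                  E         A         C
  I           5.546    0.0403     4.689
  C         -0.1198  -0.03993    0.1198
  E           5.426 3.7200e-04     4.809
  solve Keq expr → x = 0.03993; check Q = 1871
Then change container volume by factor 0.8 (V_new/V_old).
Step 2:
                  E         A         C
  I           6.783 4.6500e-04     6.011
  C       -2.7871e-04 -9.2902e-05 2.7871e-04
  E           6.782 3.7210e-04     6.011
  solve Keq expr → x = 9.2902e-05; check Q = 1871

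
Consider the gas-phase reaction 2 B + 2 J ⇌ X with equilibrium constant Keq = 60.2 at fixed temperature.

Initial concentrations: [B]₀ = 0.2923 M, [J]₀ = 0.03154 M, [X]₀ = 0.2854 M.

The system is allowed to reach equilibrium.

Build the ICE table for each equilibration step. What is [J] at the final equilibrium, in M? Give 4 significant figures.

[J]_eq = 0.1495 M

Q₀ = 3358 vs Keq = 60.2 ⇒ Q>K, reverse
Step 1:
                    B           J           X
  init         0.2923     0.03154      0.2854
  Δ             0.118       0.118    -0.05898
  eq           0.4103      0.1495      0.2264
  solve Keq expr → x = -0.05898; check Q = 60.2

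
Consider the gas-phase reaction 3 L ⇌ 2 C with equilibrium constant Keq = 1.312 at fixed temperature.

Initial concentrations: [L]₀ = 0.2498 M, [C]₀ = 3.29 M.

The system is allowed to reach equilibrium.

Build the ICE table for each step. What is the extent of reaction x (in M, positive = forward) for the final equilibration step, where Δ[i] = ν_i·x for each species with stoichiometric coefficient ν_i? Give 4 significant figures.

Q₀ = 694.4 vs Keq = 1.312 ⇒ Q>K, reverse
Step 1:
                   L          C
  I           0.2498       3.29
  C            1.375    -0.9169
  E            1.625      2.373
  solve Keq expr → x = -0.4585; check Q = 1.312

x = -0.4585 M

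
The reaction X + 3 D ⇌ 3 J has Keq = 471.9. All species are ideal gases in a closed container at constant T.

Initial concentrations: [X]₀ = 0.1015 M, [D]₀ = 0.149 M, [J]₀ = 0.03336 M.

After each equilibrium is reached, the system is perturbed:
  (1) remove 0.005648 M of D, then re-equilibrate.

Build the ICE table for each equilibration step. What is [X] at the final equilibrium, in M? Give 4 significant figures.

Q₀ = 0.1106 vs Keq = 471.9 ⇒ Q<K, forward
Step 1:
                   X          D          J
  Initial     0.1015      0.149    0.03336
  Change    -0.03503    -0.1051     0.1051
  Equil      0.06647     0.0439     0.1385
  solve Keq expr → x = 0.03503; check Q = 471.9
Then remove 0.005648 M of D.
Step 2:
                   X          D          J
  Initial    0.06647    0.03826     0.1385
  Change    0.001357   0.004071  -0.004071
  Equil      0.06782    0.04233     0.1344
  solve Keq expr → x = -0.001357; check Q = 471.9

[X]_eq = 0.06782 M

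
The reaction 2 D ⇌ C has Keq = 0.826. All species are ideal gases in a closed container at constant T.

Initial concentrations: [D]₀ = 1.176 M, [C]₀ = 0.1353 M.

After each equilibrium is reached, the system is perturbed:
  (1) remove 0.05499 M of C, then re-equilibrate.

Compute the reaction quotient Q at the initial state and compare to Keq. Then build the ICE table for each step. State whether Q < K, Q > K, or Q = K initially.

Q₀ = 0.09783; Q < K (proceeds forward)

Q₀ = 0.09783 vs Keq = 0.826 ⇒ Q<K, forward
Step 1:
                   D          C
  I            1.176     0.1353
  C          -0.4952     0.2476
  E           0.6808     0.3829
  solve Keq expr → x = 0.2476; check Q = 0.826
Then remove 0.05499 M of C.
Step 2:
                   D          C
  I           0.6808     0.3279
  C         -0.03445    0.01722
  E           0.6464     0.3451
  solve Keq expr → x = 0.01722; check Q = 0.826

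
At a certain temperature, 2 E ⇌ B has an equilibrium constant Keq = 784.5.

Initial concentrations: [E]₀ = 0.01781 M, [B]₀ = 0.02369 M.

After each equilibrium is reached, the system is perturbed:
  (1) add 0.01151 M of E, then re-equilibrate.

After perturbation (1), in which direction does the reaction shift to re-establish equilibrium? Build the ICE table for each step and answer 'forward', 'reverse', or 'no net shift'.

Q₀ = 74.69 vs Keq = 784.5 ⇒ Q<K, forward
Step 1:
                   E          B
  Initial    0.01781    0.02369
  Change    -0.01167   0.005837
  Equil     0.006135    0.02953
  solve Keq expr → x = 0.005837; check Q = 784.5
Then add 0.01151 M of E.
Step 2:
                   E          B
  Initial    0.01765    0.02953
  Change    -0.01096   0.005482
  Equil      0.00668    0.03501
  solve Keq expr → x = 0.005482; check Q = 784.5

Direction: forward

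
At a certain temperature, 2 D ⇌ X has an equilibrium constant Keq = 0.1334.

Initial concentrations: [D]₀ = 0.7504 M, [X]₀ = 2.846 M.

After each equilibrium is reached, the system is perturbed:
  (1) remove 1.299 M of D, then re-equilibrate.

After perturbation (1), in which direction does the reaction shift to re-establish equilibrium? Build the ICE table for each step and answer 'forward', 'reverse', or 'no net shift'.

Direction: reverse

Q₀ = 5.054 vs Keq = 0.1334 ⇒ Q>K, reverse
Step 1:
                  D         X
  Initial    0.7504     2.846
  Change      2.635    -1.317
  Equil       3.385     1.529
  solve Keq expr → x = -1.317; check Q = 0.1334
Then remove 1.299 M of D.
Step 2:
                  D         X
  Initial     2.086     1.529
  Change     0.8137   -0.4069
  Equil         2.9     1.122
  solve Keq expr → x = -0.4069; check Q = 0.1334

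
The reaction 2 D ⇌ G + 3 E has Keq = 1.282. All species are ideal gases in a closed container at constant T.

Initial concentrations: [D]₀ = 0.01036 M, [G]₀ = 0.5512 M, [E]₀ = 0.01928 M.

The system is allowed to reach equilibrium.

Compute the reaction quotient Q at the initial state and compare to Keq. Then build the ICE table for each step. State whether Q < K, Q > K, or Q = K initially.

Q₀ = 0.03681; Q < K (proceeds forward)

Q₀ = 0.03681 vs Keq = 1.282 ⇒ Q<K, forward
Step 1:
                  D         G         E
  I         0.01036    0.5512   0.01928
  C       -0.006984  0.003492   0.01048
  E        0.003376    0.5547   0.02976
  solve Keq expr → x = 0.003492; check Q = 1.282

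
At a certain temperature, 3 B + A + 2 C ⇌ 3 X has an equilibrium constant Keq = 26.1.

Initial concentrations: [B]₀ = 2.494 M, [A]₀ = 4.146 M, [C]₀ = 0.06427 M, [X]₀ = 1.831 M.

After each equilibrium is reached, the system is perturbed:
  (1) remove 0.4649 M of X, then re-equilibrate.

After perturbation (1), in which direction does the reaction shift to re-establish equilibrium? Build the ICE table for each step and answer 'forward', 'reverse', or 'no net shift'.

Direction: forward

Q₀ = 23.11 vs Keq = 26.1 ⇒ Q<K, forward
Step 1:
                    B           A           C           X
  Initial       2.494       4.146     0.06427       1.831
  Change    -0.005029   -0.001676   -0.003352    0.005029
  Equil         2.489       4.144     0.06092       1.836
  solve Keq expr → x = 0.001676; check Q = 26.1
Then remove 0.4649 M of X.
Step 2:
                    B           A           C           X
  Initial       2.489       4.144     0.06092       1.371
  Change     -0.02934   -0.009779    -0.01956     0.02934
  Equil          2.46       4.135     0.04136         1.4
  solve Keq expr → x = 0.009779; check Q = 26.1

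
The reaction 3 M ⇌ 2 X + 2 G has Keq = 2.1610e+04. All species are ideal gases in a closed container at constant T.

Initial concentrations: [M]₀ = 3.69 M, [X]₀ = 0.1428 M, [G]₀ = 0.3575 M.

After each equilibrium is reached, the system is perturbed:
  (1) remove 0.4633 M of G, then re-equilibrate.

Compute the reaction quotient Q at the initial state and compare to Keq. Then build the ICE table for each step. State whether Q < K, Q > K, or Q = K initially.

Q₀ = 5.1872e-05; Q < K (proceeds forward)

Q₀ = 5.1872e-05 vs Keq = 2.1610e+04 ⇒ Q<K, forward
Step 1:
                  M         X         G
  init         3.69    0.1428    0.3575
  Δ           -3.56     2.373     2.373
  eq         0.1298     2.516     2.731
  solve Keq expr → x = 1.187; check Q = 2.1610e+04
Then remove 0.4633 M of G.
Step 2:
                  M         X         G
  init       0.1298     2.516     2.268
  Δ        -0.01451  0.009671  0.009671
  eq         0.1153     2.526     2.277
  solve Keq expr → x = 0.004835; check Q = 2.1610e+04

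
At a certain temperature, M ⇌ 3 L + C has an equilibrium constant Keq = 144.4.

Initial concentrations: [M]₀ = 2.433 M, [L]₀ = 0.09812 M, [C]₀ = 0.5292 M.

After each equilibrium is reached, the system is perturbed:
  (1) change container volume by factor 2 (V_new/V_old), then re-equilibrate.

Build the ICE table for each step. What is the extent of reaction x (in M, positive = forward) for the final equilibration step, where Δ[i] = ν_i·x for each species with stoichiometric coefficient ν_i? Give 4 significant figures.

Q₀ = 2.0547e-04 vs Keq = 144.4 ⇒ Q<K, forward
Step 1:
                   M          L          C
  Initial      2.433    0.09812     0.5292
  Change      -1.393      4.178      1.393
  Equil         1.04      4.276      1.922
  solve Keq expr → x = 1.393; check Q = 144.4
Then change container volume by factor 2 (V_new/V_old).
Step 2:
                   M          L          C
  Initial     0.5202      2.138     0.9609
  Change     -0.2871     0.8612     0.2871
  Equil       0.2331      2.999      1.248
  solve Keq expr → x = 0.2871; check Q = 144.4

x = 0.2871 M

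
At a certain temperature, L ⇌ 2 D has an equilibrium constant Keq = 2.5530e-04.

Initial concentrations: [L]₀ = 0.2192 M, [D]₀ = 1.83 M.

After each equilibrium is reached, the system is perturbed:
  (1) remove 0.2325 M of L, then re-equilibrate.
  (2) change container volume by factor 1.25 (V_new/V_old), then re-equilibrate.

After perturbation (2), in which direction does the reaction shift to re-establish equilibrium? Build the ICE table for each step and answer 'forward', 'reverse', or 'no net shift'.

Direction: forward

Q₀ = 15.28 vs Keq = 2.5530e-04 ⇒ Q>K, reverse
Step 1:
                   L          D
  init        0.2192       1.83
  Δ           0.9065     -1.813
  eq           1.126    0.01695
  solve Keq expr → x = -0.9065; check Q = 2.5530e-04
Then remove 0.2325 M of L.
Step 2:
                   L          D
  init        0.8932    0.01695
  Δ       9.2200e-04  -0.001844
  eq          0.8941    0.01511
  solve Keq expr → x = -9.2200e-04; check Q = 2.5530e-04
Then change container volume by factor 1.25 (V_new/V_old).
Step 3:
                   L          D
  init        0.7153    0.01209
  Δ       -7.0999e-04    0.00142
  eq          0.7146    0.01351
  solve Keq expr → x = 7.0999e-04; check Q = 2.5530e-04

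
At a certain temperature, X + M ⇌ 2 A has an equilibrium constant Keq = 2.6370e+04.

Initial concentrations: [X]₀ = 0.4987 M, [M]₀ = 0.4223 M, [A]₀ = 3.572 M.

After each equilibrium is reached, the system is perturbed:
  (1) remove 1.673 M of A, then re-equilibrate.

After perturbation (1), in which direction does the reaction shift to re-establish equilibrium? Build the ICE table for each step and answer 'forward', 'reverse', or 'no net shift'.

Direction: forward

Q₀ = 60.58 vs Keq = 2.6370e+04 ⇒ Q<K, forward
Step 1:
                   X          M          A
  init        0.4987     0.4223      3.572
  Δ          -0.4137    -0.4137     0.8273
  eq         0.08503   0.008631      4.399
  solve Keq expr → x = 0.4137; check Q = 2.6370e+04
Then remove 1.673 M of A.
Step 2:
                   X          M          A
  init       0.08503   0.008631      2.726
  Δ         -0.00508   -0.00508    0.01016
  eq         0.07995   0.003552      2.736
  solve Keq expr → x = 0.00508; check Q = 2.6370e+04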